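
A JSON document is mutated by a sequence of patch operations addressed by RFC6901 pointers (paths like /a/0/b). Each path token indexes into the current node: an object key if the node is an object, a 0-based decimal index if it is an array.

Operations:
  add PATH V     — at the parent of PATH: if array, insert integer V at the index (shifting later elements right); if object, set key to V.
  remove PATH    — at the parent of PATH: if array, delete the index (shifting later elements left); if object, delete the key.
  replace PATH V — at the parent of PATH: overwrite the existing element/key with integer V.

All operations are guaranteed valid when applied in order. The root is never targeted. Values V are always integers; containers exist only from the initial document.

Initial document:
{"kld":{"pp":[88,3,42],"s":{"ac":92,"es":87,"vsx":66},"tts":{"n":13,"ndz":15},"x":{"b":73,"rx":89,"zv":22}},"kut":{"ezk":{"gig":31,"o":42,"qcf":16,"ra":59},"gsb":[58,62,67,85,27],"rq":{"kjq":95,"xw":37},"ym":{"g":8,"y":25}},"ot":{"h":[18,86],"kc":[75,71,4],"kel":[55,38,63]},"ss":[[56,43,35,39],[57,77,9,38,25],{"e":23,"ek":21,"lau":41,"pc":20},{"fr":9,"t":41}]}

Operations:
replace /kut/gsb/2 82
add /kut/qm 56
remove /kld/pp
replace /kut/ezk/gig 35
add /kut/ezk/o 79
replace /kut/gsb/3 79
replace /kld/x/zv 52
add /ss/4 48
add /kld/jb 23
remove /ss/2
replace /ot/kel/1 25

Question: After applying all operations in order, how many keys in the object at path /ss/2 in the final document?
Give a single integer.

Answer: 2

Derivation:
After op 1 (replace /kut/gsb/2 82): {"kld":{"pp":[88,3,42],"s":{"ac":92,"es":87,"vsx":66},"tts":{"n":13,"ndz":15},"x":{"b":73,"rx":89,"zv":22}},"kut":{"ezk":{"gig":31,"o":42,"qcf":16,"ra":59},"gsb":[58,62,82,85,27],"rq":{"kjq":95,"xw":37},"ym":{"g":8,"y":25}},"ot":{"h":[18,86],"kc":[75,71,4],"kel":[55,38,63]},"ss":[[56,43,35,39],[57,77,9,38,25],{"e":23,"ek":21,"lau":41,"pc":20},{"fr":9,"t":41}]}
After op 2 (add /kut/qm 56): {"kld":{"pp":[88,3,42],"s":{"ac":92,"es":87,"vsx":66},"tts":{"n":13,"ndz":15},"x":{"b":73,"rx":89,"zv":22}},"kut":{"ezk":{"gig":31,"o":42,"qcf":16,"ra":59},"gsb":[58,62,82,85,27],"qm":56,"rq":{"kjq":95,"xw":37},"ym":{"g":8,"y":25}},"ot":{"h":[18,86],"kc":[75,71,4],"kel":[55,38,63]},"ss":[[56,43,35,39],[57,77,9,38,25],{"e":23,"ek":21,"lau":41,"pc":20},{"fr":9,"t":41}]}
After op 3 (remove /kld/pp): {"kld":{"s":{"ac":92,"es":87,"vsx":66},"tts":{"n":13,"ndz":15},"x":{"b":73,"rx":89,"zv":22}},"kut":{"ezk":{"gig":31,"o":42,"qcf":16,"ra":59},"gsb":[58,62,82,85,27],"qm":56,"rq":{"kjq":95,"xw":37},"ym":{"g":8,"y":25}},"ot":{"h":[18,86],"kc":[75,71,4],"kel":[55,38,63]},"ss":[[56,43,35,39],[57,77,9,38,25],{"e":23,"ek":21,"lau":41,"pc":20},{"fr":9,"t":41}]}
After op 4 (replace /kut/ezk/gig 35): {"kld":{"s":{"ac":92,"es":87,"vsx":66},"tts":{"n":13,"ndz":15},"x":{"b":73,"rx":89,"zv":22}},"kut":{"ezk":{"gig":35,"o":42,"qcf":16,"ra":59},"gsb":[58,62,82,85,27],"qm":56,"rq":{"kjq":95,"xw":37},"ym":{"g":8,"y":25}},"ot":{"h":[18,86],"kc":[75,71,4],"kel":[55,38,63]},"ss":[[56,43,35,39],[57,77,9,38,25],{"e":23,"ek":21,"lau":41,"pc":20},{"fr":9,"t":41}]}
After op 5 (add /kut/ezk/o 79): {"kld":{"s":{"ac":92,"es":87,"vsx":66},"tts":{"n":13,"ndz":15},"x":{"b":73,"rx":89,"zv":22}},"kut":{"ezk":{"gig":35,"o":79,"qcf":16,"ra":59},"gsb":[58,62,82,85,27],"qm":56,"rq":{"kjq":95,"xw":37},"ym":{"g":8,"y":25}},"ot":{"h":[18,86],"kc":[75,71,4],"kel":[55,38,63]},"ss":[[56,43,35,39],[57,77,9,38,25],{"e":23,"ek":21,"lau":41,"pc":20},{"fr":9,"t":41}]}
After op 6 (replace /kut/gsb/3 79): {"kld":{"s":{"ac":92,"es":87,"vsx":66},"tts":{"n":13,"ndz":15},"x":{"b":73,"rx":89,"zv":22}},"kut":{"ezk":{"gig":35,"o":79,"qcf":16,"ra":59},"gsb":[58,62,82,79,27],"qm":56,"rq":{"kjq":95,"xw":37},"ym":{"g":8,"y":25}},"ot":{"h":[18,86],"kc":[75,71,4],"kel":[55,38,63]},"ss":[[56,43,35,39],[57,77,9,38,25],{"e":23,"ek":21,"lau":41,"pc":20},{"fr":9,"t":41}]}
After op 7 (replace /kld/x/zv 52): {"kld":{"s":{"ac":92,"es":87,"vsx":66},"tts":{"n":13,"ndz":15},"x":{"b":73,"rx":89,"zv":52}},"kut":{"ezk":{"gig":35,"o":79,"qcf":16,"ra":59},"gsb":[58,62,82,79,27],"qm":56,"rq":{"kjq":95,"xw":37},"ym":{"g":8,"y":25}},"ot":{"h":[18,86],"kc":[75,71,4],"kel":[55,38,63]},"ss":[[56,43,35,39],[57,77,9,38,25],{"e":23,"ek":21,"lau":41,"pc":20},{"fr":9,"t":41}]}
After op 8 (add /ss/4 48): {"kld":{"s":{"ac":92,"es":87,"vsx":66},"tts":{"n":13,"ndz":15},"x":{"b":73,"rx":89,"zv":52}},"kut":{"ezk":{"gig":35,"o":79,"qcf":16,"ra":59},"gsb":[58,62,82,79,27],"qm":56,"rq":{"kjq":95,"xw":37},"ym":{"g":8,"y":25}},"ot":{"h":[18,86],"kc":[75,71,4],"kel":[55,38,63]},"ss":[[56,43,35,39],[57,77,9,38,25],{"e":23,"ek":21,"lau":41,"pc":20},{"fr":9,"t":41},48]}
After op 9 (add /kld/jb 23): {"kld":{"jb":23,"s":{"ac":92,"es":87,"vsx":66},"tts":{"n":13,"ndz":15},"x":{"b":73,"rx":89,"zv":52}},"kut":{"ezk":{"gig":35,"o":79,"qcf":16,"ra":59},"gsb":[58,62,82,79,27],"qm":56,"rq":{"kjq":95,"xw":37},"ym":{"g":8,"y":25}},"ot":{"h":[18,86],"kc":[75,71,4],"kel":[55,38,63]},"ss":[[56,43,35,39],[57,77,9,38,25],{"e":23,"ek":21,"lau":41,"pc":20},{"fr":9,"t":41},48]}
After op 10 (remove /ss/2): {"kld":{"jb":23,"s":{"ac":92,"es":87,"vsx":66},"tts":{"n":13,"ndz":15},"x":{"b":73,"rx":89,"zv":52}},"kut":{"ezk":{"gig":35,"o":79,"qcf":16,"ra":59},"gsb":[58,62,82,79,27],"qm":56,"rq":{"kjq":95,"xw":37},"ym":{"g":8,"y":25}},"ot":{"h":[18,86],"kc":[75,71,4],"kel":[55,38,63]},"ss":[[56,43,35,39],[57,77,9,38,25],{"fr":9,"t":41},48]}
After op 11 (replace /ot/kel/1 25): {"kld":{"jb":23,"s":{"ac":92,"es":87,"vsx":66},"tts":{"n":13,"ndz":15},"x":{"b":73,"rx":89,"zv":52}},"kut":{"ezk":{"gig":35,"o":79,"qcf":16,"ra":59},"gsb":[58,62,82,79,27],"qm":56,"rq":{"kjq":95,"xw":37},"ym":{"g":8,"y":25}},"ot":{"h":[18,86],"kc":[75,71,4],"kel":[55,25,63]},"ss":[[56,43,35,39],[57,77,9,38,25],{"fr":9,"t":41},48]}
Size at path /ss/2: 2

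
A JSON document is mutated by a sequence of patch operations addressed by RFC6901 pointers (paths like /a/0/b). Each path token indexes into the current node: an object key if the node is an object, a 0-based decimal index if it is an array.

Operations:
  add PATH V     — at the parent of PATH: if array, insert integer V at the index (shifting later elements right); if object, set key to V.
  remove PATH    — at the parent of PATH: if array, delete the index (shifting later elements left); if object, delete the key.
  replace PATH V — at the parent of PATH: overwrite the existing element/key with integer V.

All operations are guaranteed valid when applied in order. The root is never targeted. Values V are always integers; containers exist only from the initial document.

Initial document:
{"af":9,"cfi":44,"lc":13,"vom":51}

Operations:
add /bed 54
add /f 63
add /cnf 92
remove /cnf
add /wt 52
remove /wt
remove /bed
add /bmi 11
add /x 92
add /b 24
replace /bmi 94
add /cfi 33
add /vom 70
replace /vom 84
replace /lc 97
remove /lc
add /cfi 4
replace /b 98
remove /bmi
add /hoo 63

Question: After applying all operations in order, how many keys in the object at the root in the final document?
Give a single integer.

After op 1 (add /bed 54): {"af":9,"bed":54,"cfi":44,"lc":13,"vom":51}
After op 2 (add /f 63): {"af":9,"bed":54,"cfi":44,"f":63,"lc":13,"vom":51}
After op 3 (add /cnf 92): {"af":9,"bed":54,"cfi":44,"cnf":92,"f":63,"lc":13,"vom":51}
After op 4 (remove /cnf): {"af":9,"bed":54,"cfi":44,"f":63,"lc":13,"vom":51}
After op 5 (add /wt 52): {"af":9,"bed":54,"cfi":44,"f":63,"lc":13,"vom":51,"wt":52}
After op 6 (remove /wt): {"af":9,"bed":54,"cfi":44,"f":63,"lc":13,"vom":51}
After op 7 (remove /bed): {"af":9,"cfi":44,"f":63,"lc":13,"vom":51}
After op 8 (add /bmi 11): {"af":9,"bmi":11,"cfi":44,"f":63,"lc":13,"vom":51}
After op 9 (add /x 92): {"af":9,"bmi":11,"cfi":44,"f":63,"lc":13,"vom":51,"x":92}
After op 10 (add /b 24): {"af":9,"b":24,"bmi":11,"cfi":44,"f":63,"lc":13,"vom":51,"x":92}
After op 11 (replace /bmi 94): {"af":9,"b":24,"bmi":94,"cfi":44,"f":63,"lc":13,"vom":51,"x":92}
After op 12 (add /cfi 33): {"af":9,"b":24,"bmi":94,"cfi":33,"f":63,"lc":13,"vom":51,"x":92}
After op 13 (add /vom 70): {"af":9,"b":24,"bmi":94,"cfi":33,"f":63,"lc":13,"vom":70,"x":92}
After op 14 (replace /vom 84): {"af":9,"b":24,"bmi":94,"cfi":33,"f":63,"lc":13,"vom":84,"x":92}
After op 15 (replace /lc 97): {"af":9,"b":24,"bmi":94,"cfi":33,"f":63,"lc":97,"vom":84,"x":92}
After op 16 (remove /lc): {"af":9,"b":24,"bmi":94,"cfi":33,"f":63,"vom":84,"x":92}
After op 17 (add /cfi 4): {"af":9,"b":24,"bmi":94,"cfi":4,"f":63,"vom":84,"x":92}
After op 18 (replace /b 98): {"af":9,"b":98,"bmi":94,"cfi":4,"f":63,"vom":84,"x":92}
After op 19 (remove /bmi): {"af":9,"b":98,"cfi":4,"f":63,"vom":84,"x":92}
After op 20 (add /hoo 63): {"af":9,"b":98,"cfi":4,"f":63,"hoo":63,"vom":84,"x":92}
Size at the root: 7

Answer: 7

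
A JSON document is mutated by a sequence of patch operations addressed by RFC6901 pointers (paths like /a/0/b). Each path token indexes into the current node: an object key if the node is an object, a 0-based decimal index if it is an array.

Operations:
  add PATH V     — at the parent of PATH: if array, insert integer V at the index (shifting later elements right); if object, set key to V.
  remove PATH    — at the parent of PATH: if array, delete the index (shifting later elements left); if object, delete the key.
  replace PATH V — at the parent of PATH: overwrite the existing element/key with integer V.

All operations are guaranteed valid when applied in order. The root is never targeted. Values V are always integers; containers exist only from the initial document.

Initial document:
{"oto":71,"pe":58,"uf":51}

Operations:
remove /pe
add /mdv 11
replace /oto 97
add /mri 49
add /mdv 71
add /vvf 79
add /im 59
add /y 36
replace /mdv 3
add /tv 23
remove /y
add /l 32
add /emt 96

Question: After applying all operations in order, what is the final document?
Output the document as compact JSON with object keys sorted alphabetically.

Answer: {"emt":96,"im":59,"l":32,"mdv":3,"mri":49,"oto":97,"tv":23,"uf":51,"vvf":79}

Derivation:
After op 1 (remove /pe): {"oto":71,"uf":51}
After op 2 (add /mdv 11): {"mdv":11,"oto":71,"uf":51}
After op 3 (replace /oto 97): {"mdv":11,"oto":97,"uf":51}
After op 4 (add /mri 49): {"mdv":11,"mri":49,"oto":97,"uf":51}
After op 5 (add /mdv 71): {"mdv":71,"mri":49,"oto":97,"uf":51}
After op 6 (add /vvf 79): {"mdv":71,"mri":49,"oto":97,"uf":51,"vvf":79}
After op 7 (add /im 59): {"im":59,"mdv":71,"mri":49,"oto":97,"uf":51,"vvf":79}
After op 8 (add /y 36): {"im":59,"mdv":71,"mri":49,"oto":97,"uf":51,"vvf":79,"y":36}
After op 9 (replace /mdv 3): {"im":59,"mdv":3,"mri":49,"oto":97,"uf":51,"vvf":79,"y":36}
After op 10 (add /tv 23): {"im":59,"mdv":3,"mri":49,"oto":97,"tv":23,"uf":51,"vvf":79,"y":36}
After op 11 (remove /y): {"im":59,"mdv":3,"mri":49,"oto":97,"tv":23,"uf":51,"vvf":79}
After op 12 (add /l 32): {"im":59,"l":32,"mdv":3,"mri":49,"oto":97,"tv":23,"uf":51,"vvf":79}
After op 13 (add /emt 96): {"emt":96,"im":59,"l":32,"mdv":3,"mri":49,"oto":97,"tv":23,"uf":51,"vvf":79}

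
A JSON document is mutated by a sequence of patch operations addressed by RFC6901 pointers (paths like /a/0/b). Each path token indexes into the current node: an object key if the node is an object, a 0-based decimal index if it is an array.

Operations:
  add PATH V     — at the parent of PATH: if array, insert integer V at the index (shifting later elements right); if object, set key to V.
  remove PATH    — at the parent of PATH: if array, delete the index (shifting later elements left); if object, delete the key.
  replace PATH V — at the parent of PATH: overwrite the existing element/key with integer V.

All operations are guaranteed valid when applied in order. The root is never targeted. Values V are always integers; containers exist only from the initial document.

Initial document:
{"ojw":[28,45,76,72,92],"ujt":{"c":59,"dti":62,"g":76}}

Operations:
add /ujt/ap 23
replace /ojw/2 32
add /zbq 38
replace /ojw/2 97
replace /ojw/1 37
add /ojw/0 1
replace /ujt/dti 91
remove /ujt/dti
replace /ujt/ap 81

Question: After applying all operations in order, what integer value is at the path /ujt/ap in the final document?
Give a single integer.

Answer: 81

Derivation:
After op 1 (add /ujt/ap 23): {"ojw":[28,45,76,72,92],"ujt":{"ap":23,"c":59,"dti":62,"g":76}}
After op 2 (replace /ojw/2 32): {"ojw":[28,45,32,72,92],"ujt":{"ap":23,"c":59,"dti":62,"g":76}}
After op 3 (add /zbq 38): {"ojw":[28,45,32,72,92],"ujt":{"ap":23,"c":59,"dti":62,"g":76},"zbq":38}
After op 4 (replace /ojw/2 97): {"ojw":[28,45,97,72,92],"ujt":{"ap":23,"c":59,"dti":62,"g":76},"zbq":38}
After op 5 (replace /ojw/1 37): {"ojw":[28,37,97,72,92],"ujt":{"ap":23,"c":59,"dti":62,"g":76},"zbq":38}
After op 6 (add /ojw/0 1): {"ojw":[1,28,37,97,72,92],"ujt":{"ap":23,"c":59,"dti":62,"g":76},"zbq":38}
After op 7 (replace /ujt/dti 91): {"ojw":[1,28,37,97,72,92],"ujt":{"ap":23,"c":59,"dti":91,"g":76},"zbq":38}
After op 8 (remove /ujt/dti): {"ojw":[1,28,37,97,72,92],"ujt":{"ap":23,"c":59,"g":76},"zbq":38}
After op 9 (replace /ujt/ap 81): {"ojw":[1,28,37,97,72,92],"ujt":{"ap":81,"c":59,"g":76},"zbq":38}
Value at /ujt/ap: 81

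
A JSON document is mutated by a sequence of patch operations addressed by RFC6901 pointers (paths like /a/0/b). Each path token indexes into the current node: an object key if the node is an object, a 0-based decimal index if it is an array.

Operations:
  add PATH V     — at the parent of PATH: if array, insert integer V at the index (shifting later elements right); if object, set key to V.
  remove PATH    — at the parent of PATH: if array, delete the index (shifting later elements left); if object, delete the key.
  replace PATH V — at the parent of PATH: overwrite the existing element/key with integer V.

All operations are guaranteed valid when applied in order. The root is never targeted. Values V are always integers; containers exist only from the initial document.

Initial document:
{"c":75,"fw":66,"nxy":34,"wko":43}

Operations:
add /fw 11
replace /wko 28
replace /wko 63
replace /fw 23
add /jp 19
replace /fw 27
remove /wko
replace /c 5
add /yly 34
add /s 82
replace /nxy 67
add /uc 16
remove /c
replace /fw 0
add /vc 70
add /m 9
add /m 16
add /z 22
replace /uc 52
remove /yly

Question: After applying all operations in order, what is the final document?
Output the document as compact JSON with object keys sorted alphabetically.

After op 1 (add /fw 11): {"c":75,"fw":11,"nxy":34,"wko":43}
After op 2 (replace /wko 28): {"c":75,"fw":11,"nxy":34,"wko":28}
After op 3 (replace /wko 63): {"c":75,"fw":11,"nxy":34,"wko":63}
After op 4 (replace /fw 23): {"c":75,"fw":23,"nxy":34,"wko":63}
After op 5 (add /jp 19): {"c":75,"fw":23,"jp":19,"nxy":34,"wko":63}
After op 6 (replace /fw 27): {"c":75,"fw":27,"jp":19,"nxy":34,"wko":63}
After op 7 (remove /wko): {"c":75,"fw":27,"jp":19,"nxy":34}
After op 8 (replace /c 5): {"c":5,"fw":27,"jp":19,"nxy":34}
After op 9 (add /yly 34): {"c":5,"fw":27,"jp":19,"nxy":34,"yly":34}
After op 10 (add /s 82): {"c":5,"fw":27,"jp":19,"nxy":34,"s":82,"yly":34}
After op 11 (replace /nxy 67): {"c":5,"fw":27,"jp":19,"nxy":67,"s":82,"yly":34}
After op 12 (add /uc 16): {"c":5,"fw":27,"jp":19,"nxy":67,"s":82,"uc":16,"yly":34}
After op 13 (remove /c): {"fw":27,"jp":19,"nxy":67,"s":82,"uc":16,"yly":34}
After op 14 (replace /fw 0): {"fw":0,"jp":19,"nxy":67,"s":82,"uc":16,"yly":34}
After op 15 (add /vc 70): {"fw":0,"jp":19,"nxy":67,"s":82,"uc":16,"vc":70,"yly":34}
After op 16 (add /m 9): {"fw":0,"jp":19,"m":9,"nxy":67,"s":82,"uc":16,"vc":70,"yly":34}
After op 17 (add /m 16): {"fw":0,"jp":19,"m":16,"nxy":67,"s":82,"uc":16,"vc":70,"yly":34}
After op 18 (add /z 22): {"fw":0,"jp":19,"m":16,"nxy":67,"s":82,"uc":16,"vc":70,"yly":34,"z":22}
After op 19 (replace /uc 52): {"fw":0,"jp":19,"m":16,"nxy":67,"s":82,"uc":52,"vc":70,"yly":34,"z":22}
After op 20 (remove /yly): {"fw":0,"jp":19,"m":16,"nxy":67,"s":82,"uc":52,"vc":70,"z":22}

Answer: {"fw":0,"jp":19,"m":16,"nxy":67,"s":82,"uc":52,"vc":70,"z":22}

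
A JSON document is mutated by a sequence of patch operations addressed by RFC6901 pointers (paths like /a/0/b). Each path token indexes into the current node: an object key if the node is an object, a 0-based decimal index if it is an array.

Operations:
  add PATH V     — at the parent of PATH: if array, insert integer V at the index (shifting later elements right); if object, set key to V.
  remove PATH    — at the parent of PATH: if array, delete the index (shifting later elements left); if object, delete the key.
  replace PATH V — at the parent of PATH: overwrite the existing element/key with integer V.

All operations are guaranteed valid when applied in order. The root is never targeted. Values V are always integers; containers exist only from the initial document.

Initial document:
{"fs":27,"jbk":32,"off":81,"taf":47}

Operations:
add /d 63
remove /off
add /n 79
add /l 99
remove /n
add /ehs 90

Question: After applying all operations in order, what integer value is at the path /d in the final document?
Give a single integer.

After op 1 (add /d 63): {"d":63,"fs":27,"jbk":32,"off":81,"taf":47}
After op 2 (remove /off): {"d":63,"fs":27,"jbk":32,"taf":47}
After op 3 (add /n 79): {"d":63,"fs":27,"jbk":32,"n":79,"taf":47}
After op 4 (add /l 99): {"d":63,"fs":27,"jbk":32,"l":99,"n":79,"taf":47}
After op 5 (remove /n): {"d":63,"fs":27,"jbk":32,"l":99,"taf":47}
After op 6 (add /ehs 90): {"d":63,"ehs":90,"fs":27,"jbk":32,"l":99,"taf":47}
Value at /d: 63

Answer: 63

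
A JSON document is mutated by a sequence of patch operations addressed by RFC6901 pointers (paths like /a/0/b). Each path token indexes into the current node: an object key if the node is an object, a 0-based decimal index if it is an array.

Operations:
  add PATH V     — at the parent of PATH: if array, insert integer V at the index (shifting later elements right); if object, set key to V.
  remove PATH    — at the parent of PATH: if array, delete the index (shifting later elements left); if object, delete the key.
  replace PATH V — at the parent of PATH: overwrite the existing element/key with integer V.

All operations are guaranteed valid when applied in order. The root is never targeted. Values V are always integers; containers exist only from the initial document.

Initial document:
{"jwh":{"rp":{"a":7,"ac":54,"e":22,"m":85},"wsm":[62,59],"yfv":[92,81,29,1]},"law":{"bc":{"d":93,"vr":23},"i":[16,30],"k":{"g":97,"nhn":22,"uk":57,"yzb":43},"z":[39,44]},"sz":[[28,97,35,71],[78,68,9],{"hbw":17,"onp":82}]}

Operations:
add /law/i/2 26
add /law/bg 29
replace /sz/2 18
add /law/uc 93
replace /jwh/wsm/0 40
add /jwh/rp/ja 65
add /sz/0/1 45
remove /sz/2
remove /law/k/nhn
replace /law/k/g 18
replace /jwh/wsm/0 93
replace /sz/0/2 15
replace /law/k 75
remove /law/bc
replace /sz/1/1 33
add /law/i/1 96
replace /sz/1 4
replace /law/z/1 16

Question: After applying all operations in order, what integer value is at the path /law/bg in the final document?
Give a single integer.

After op 1 (add /law/i/2 26): {"jwh":{"rp":{"a":7,"ac":54,"e":22,"m":85},"wsm":[62,59],"yfv":[92,81,29,1]},"law":{"bc":{"d":93,"vr":23},"i":[16,30,26],"k":{"g":97,"nhn":22,"uk":57,"yzb":43},"z":[39,44]},"sz":[[28,97,35,71],[78,68,9],{"hbw":17,"onp":82}]}
After op 2 (add /law/bg 29): {"jwh":{"rp":{"a":7,"ac":54,"e":22,"m":85},"wsm":[62,59],"yfv":[92,81,29,1]},"law":{"bc":{"d":93,"vr":23},"bg":29,"i":[16,30,26],"k":{"g":97,"nhn":22,"uk":57,"yzb":43},"z":[39,44]},"sz":[[28,97,35,71],[78,68,9],{"hbw":17,"onp":82}]}
After op 3 (replace /sz/2 18): {"jwh":{"rp":{"a":7,"ac":54,"e":22,"m":85},"wsm":[62,59],"yfv":[92,81,29,1]},"law":{"bc":{"d":93,"vr":23},"bg":29,"i":[16,30,26],"k":{"g":97,"nhn":22,"uk":57,"yzb":43},"z":[39,44]},"sz":[[28,97,35,71],[78,68,9],18]}
After op 4 (add /law/uc 93): {"jwh":{"rp":{"a":7,"ac":54,"e":22,"m":85},"wsm":[62,59],"yfv":[92,81,29,1]},"law":{"bc":{"d":93,"vr":23},"bg":29,"i":[16,30,26],"k":{"g":97,"nhn":22,"uk":57,"yzb":43},"uc":93,"z":[39,44]},"sz":[[28,97,35,71],[78,68,9],18]}
After op 5 (replace /jwh/wsm/0 40): {"jwh":{"rp":{"a":7,"ac":54,"e":22,"m":85},"wsm":[40,59],"yfv":[92,81,29,1]},"law":{"bc":{"d":93,"vr":23},"bg":29,"i":[16,30,26],"k":{"g":97,"nhn":22,"uk":57,"yzb":43},"uc":93,"z":[39,44]},"sz":[[28,97,35,71],[78,68,9],18]}
After op 6 (add /jwh/rp/ja 65): {"jwh":{"rp":{"a":7,"ac":54,"e":22,"ja":65,"m":85},"wsm":[40,59],"yfv":[92,81,29,1]},"law":{"bc":{"d":93,"vr":23},"bg":29,"i":[16,30,26],"k":{"g":97,"nhn":22,"uk":57,"yzb":43},"uc":93,"z":[39,44]},"sz":[[28,97,35,71],[78,68,9],18]}
After op 7 (add /sz/0/1 45): {"jwh":{"rp":{"a":7,"ac":54,"e":22,"ja":65,"m":85},"wsm":[40,59],"yfv":[92,81,29,1]},"law":{"bc":{"d":93,"vr":23},"bg":29,"i":[16,30,26],"k":{"g":97,"nhn":22,"uk":57,"yzb":43},"uc":93,"z":[39,44]},"sz":[[28,45,97,35,71],[78,68,9],18]}
After op 8 (remove /sz/2): {"jwh":{"rp":{"a":7,"ac":54,"e":22,"ja":65,"m":85},"wsm":[40,59],"yfv":[92,81,29,1]},"law":{"bc":{"d":93,"vr":23},"bg":29,"i":[16,30,26],"k":{"g":97,"nhn":22,"uk":57,"yzb":43},"uc":93,"z":[39,44]},"sz":[[28,45,97,35,71],[78,68,9]]}
After op 9 (remove /law/k/nhn): {"jwh":{"rp":{"a":7,"ac":54,"e":22,"ja":65,"m":85},"wsm":[40,59],"yfv":[92,81,29,1]},"law":{"bc":{"d":93,"vr":23},"bg":29,"i":[16,30,26],"k":{"g":97,"uk":57,"yzb":43},"uc":93,"z":[39,44]},"sz":[[28,45,97,35,71],[78,68,9]]}
After op 10 (replace /law/k/g 18): {"jwh":{"rp":{"a":7,"ac":54,"e":22,"ja":65,"m":85},"wsm":[40,59],"yfv":[92,81,29,1]},"law":{"bc":{"d":93,"vr":23},"bg":29,"i":[16,30,26],"k":{"g":18,"uk":57,"yzb":43},"uc":93,"z":[39,44]},"sz":[[28,45,97,35,71],[78,68,9]]}
After op 11 (replace /jwh/wsm/0 93): {"jwh":{"rp":{"a":7,"ac":54,"e":22,"ja":65,"m":85},"wsm":[93,59],"yfv":[92,81,29,1]},"law":{"bc":{"d":93,"vr":23},"bg":29,"i":[16,30,26],"k":{"g":18,"uk":57,"yzb":43},"uc":93,"z":[39,44]},"sz":[[28,45,97,35,71],[78,68,9]]}
After op 12 (replace /sz/0/2 15): {"jwh":{"rp":{"a":7,"ac":54,"e":22,"ja":65,"m":85},"wsm":[93,59],"yfv":[92,81,29,1]},"law":{"bc":{"d":93,"vr":23},"bg":29,"i":[16,30,26],"k":{"g":18,"uk":57,"yzb":43},"uc":93,"z":[39,44]},"sz":[[28,45,15,35,71],[78,68,9]]}
After op 13 (replace /law/k 75): {"jwh":{"rp":{"a":7,"ac":54,"e":22,"ja":65,"m":85},"wsm":[93,59],"yfv":[92,81,29,1]},"law":{"bc":{"d":93,"vr":23},"bg":29,"i":[16,30,26],"k":75,"uc":93,"z":[39,44]},"sz":[[28,45,15,35,71],[78,68,9]]}
After op 14 (remove /law/bc): {"jwh":{"rp":{"a":7,"ac":54,"e":22,"ja":65,"m":85},"wsm":[93,59],"yfv":[92,81,29,1]},"law":{"bg":29,"i":[16,30,26],"k":75,"uc":93,"z":[39,44]},"sz":[[28,45,15,35,71],[78,68,9]]}
After op 15 (replace /sz/1/1 33): {"jwh":{"rp":{"a":7,"ac":54,"e":22,"ja":65,"m":85},"wsm":[93,59],"yfv":[92,81,29,1]},"law":{"bg":29,"i":[16,30,26],"k":75,"uc":93,"z":[39,44]},"sz":[[28,45,15,35,71],[78,33,9]]}
After op 16 (add /law/i/1 96): {"jwh":{"rp":{"a":7,"ac":54,"e":22,"ja":65,"m":85},"wsm":[93,59],"yfv":[92,81,29,1]},"law":{"bg":29,"i":[16,96,30,26],"k":75,"uc":93,"z":[39,44]},"sz":[[28,45,15,35,71],[78,33,9]]}
After op 17 (replace /sz/1 4): {"jwh":{"rp":{"a":7,"ac":54,"e":22,"ja":65,"m":85},"wsm":[93,59],"yfv":[92,81,29,1]},"law":{"bg":29,"i":[16,96,30,26],"k":75,"uc":93,"z":[39,44]},"sz":[[28,45,15,35,71],4]}
After op 18 (replace /law/z/1 16): {"jwh":{"rp":{"a":7,"ac":54,"e":22,"ja":65,"m":85},"wsm":[93,59],"yfv":[92,81,29,1]},"law":{"bg":29,"i":[16,96,30,26],"k":75,"uc":93,"z":[39,16]},"sz":[[28,45,15,35,71],4]}
Value at /law/bg: 29

Answer: 29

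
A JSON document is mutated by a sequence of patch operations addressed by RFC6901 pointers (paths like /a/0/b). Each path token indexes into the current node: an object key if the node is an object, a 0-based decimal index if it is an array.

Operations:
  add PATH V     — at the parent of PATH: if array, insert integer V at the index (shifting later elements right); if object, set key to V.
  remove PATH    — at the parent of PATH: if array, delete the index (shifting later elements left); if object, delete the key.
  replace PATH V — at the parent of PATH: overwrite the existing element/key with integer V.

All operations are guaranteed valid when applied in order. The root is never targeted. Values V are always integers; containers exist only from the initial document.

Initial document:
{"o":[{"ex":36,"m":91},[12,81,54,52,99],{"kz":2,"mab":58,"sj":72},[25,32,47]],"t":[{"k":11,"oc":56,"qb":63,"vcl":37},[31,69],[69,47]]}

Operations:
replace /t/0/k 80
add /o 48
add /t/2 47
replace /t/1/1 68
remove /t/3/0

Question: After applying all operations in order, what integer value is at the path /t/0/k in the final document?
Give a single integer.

After op 1 (replace /t/0/k 80): {"o":[{"ex":36,"m":91},[12,81,54,52,99],{"kz":2,"mab":58,"sj":72},[25,32,47]],"t":[{"k":80,"oc":56,"qb":63,"vcl":37},[31,69],[69,47]]}
After op 2 (add /o 48): {"o":48,"t":[{"k":80,"oc":56,"qb":63,"vcl":37},[31,69],[69,47]]}
After op 3 (add /t/2 47): {"o":48,"t":[{"k":80,"oc":56,"qb":63,"vcl":37},[31,69],47,[69,47]]}
After op 4 (replace /t/1/1 68): {"o":48,"t":[{"k":80,"oc":56,"qb":63,"vcl":37},[31,68],47,[69,47]]}
After op 5 (remove /t/3/0): {"o":48,"t":[{"k":80,"oc":56,"qb":63,"vcl":37},[31,68],47,[47]]}
Value at /t/0/k: 80

Answer: 80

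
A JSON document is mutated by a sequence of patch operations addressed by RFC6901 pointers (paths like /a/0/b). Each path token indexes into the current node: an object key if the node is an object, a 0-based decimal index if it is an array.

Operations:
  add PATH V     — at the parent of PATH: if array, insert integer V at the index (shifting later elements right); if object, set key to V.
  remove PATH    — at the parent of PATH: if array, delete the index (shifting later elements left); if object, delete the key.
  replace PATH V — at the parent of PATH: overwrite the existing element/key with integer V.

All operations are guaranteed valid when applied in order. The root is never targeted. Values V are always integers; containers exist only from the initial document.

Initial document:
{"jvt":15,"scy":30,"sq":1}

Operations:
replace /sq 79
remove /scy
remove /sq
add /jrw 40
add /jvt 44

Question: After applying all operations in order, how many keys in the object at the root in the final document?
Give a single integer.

After op 1 (replace /sq 79): {"jvt":15,"scy":30,"sq":79}
After op 2 (remove /scy): {"jvt":15,"sq":79}
After op 3 (remove /sq): {"jvt":15}
After op 4 (add /jrw 40): {"jrw":40,"jvt":15}
After op 5 (add /jvt 44): {"jrw":40,"jvt":44}
Size at the root: 2

Answer: 2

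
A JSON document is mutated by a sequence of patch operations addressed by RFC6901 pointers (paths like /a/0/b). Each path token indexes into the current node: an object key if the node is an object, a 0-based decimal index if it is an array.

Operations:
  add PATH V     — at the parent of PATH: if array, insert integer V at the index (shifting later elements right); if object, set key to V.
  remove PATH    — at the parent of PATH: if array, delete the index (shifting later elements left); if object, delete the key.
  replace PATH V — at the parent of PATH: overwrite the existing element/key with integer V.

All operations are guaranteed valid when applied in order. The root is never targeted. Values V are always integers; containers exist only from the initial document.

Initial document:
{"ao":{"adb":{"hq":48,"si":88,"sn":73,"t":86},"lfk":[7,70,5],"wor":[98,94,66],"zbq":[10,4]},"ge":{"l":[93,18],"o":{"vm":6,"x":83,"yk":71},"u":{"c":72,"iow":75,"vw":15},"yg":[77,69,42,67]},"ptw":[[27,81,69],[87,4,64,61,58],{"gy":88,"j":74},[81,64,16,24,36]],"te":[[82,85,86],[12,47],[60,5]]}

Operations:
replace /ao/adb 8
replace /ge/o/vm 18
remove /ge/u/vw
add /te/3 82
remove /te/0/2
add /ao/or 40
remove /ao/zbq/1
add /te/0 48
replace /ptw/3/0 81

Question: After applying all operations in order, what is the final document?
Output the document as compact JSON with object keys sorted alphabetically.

Answer: {"ao":{"adb":8,"lfk":[7,70,5],"or":40,"wor":[98,94,66],"zbq":[10]},"ge":{"l":[93,18],"o":{"vm":18,"x":83,"yk":71},"u":{"c":72,"iow":75},"yg":[77,69,42,67]},"ptw":[[27,81,69],[87,4,64,61,58],{"gy":88,"j":74},[81,64,16,24,36]],"te":[48,[82,85],[12,47],[60,5],82]}

Derivation:
After op 1 (replace /ao/adb 8): {"ao":{"adb":8,"lfk":[7,70,5],"wor":[98,94,66],"zbq":[10,4]},"ge":{"l":[93,18],"o":{"vm":6,"x":83,"yk":71},"u":{"c":72,"iow":75,"vw":15},"yg":[77,69,42,67]},"ptw":[[27,81,69],[87,4,64,61,58],{"gy":88,"j":74},[81,64,16,24,36]],"te":[[82,85,86],[12,47],[60,5]]}
After op 2 (replace /ge/o/vm 18): {"ao":{"adb":8,"lfk":[7,70,5],"wor":[98,94,66],"zbq":[10,4]},"ge":{"l":[93,18],"o":{"vm":18,"x":83,"yk":71},"u":{"c":72,"iow":75,"vw":15},"yg":[77,69,42,67]},"ptw":[[27,81,69],[87,4,64,61,58],{"gy":88,"j":74},[81,64,16,24,36]],"te":[[82,85,86],[12,47],[60,5]]}
After op 3 (remove /ge/u/vw): {"ao":{"adb":8,"lfk":[7,70,5],"wor":[98,94,66],"zbq":[10,4]},"ge":{"l":[93,18],"o":{"vm":18,"x":83,"yk":71},"u":{"c":72,"iow":75},"yg":[77,69,42,67]},"ptw":[[27,81,69],[87,4,64,61,58],{"gy":88,"j":74},[81,64,16,24,36]],"te":[[82,85,86],[12,47],[60,5]]}
After op 4 (add /te/3 82): {"ao":{"adb":8,"lfk":[7,70,5],"wor":[98,94,66],"zbq":[10,4]},"ge":{"l":[93,18],"o":{"vm":18,"x":83,"yk":71},"u":{"c":72,"iow":75},"yg":[77,69,42,67]},"ptw":[[27,81,69],[87,4,64,61,58],{"gy":88,"j":74},[81,64,16,24,36]],"te":[[82,85,86],[12,47],[60,5],82]}
After op 5 (remove /te/0/2): {"ao":{"adb":8,"lfk":[7,70,5],"wor":[98,94,66],"zbq":[10,4]},"ge":{"l":[93,18],"o":{"vm":18,"x":83,"yk":71},"u":{"c":72,"iow":75},"yg":[77,69,42,67]},"ptw":[[27,81,69],[87,4,64,61,58],{"gy":88,"j":74},[81,64,16,24,36]],"te":[[82,85],[12,47],[60,5],82]}
After op 6 (add /ao/or 40): {"ao":{"adb":8,"lfk":[7,70,5],"or":40,"wor":[98,94,66],"zbq":[10,4]},"ge":{"l":[93,18],"o":{"vm":18,"x":83,"yk":71},"u":{"c":72,"iow":75},"yg":[77,69,42,67]},"ptw":[[27,81,69],[87,4,64,61,58],{"gy":88,"j":74},[81,64,16,24,36]],"te":[[82,85],[12,47],[60,5],82]}
After op 7 (remove /ao/zbq/1): {"ao":{"adb":8,"lfk":[7,70,5],"or":40,"wor":[98,94,66],"zbq":[10]},"ge":{"l":[93,18],"o":{"vm":18,"x":83,"yk":71},"u":{"c":72,"iow":75},"yg":[77,69,42,67]},"ptw":[[27,81,69],[87,4,64,61,58],{"gy":88,"j":74},[81,64,16,24,36]],"te":[[82,85],[12,47],[60,5],82]}
After op 8 (add /te/0 48): {"ao":{"adb":8,"lfk":[7,70,5],"or":40,"wor":[98,94,66],"zbq":[10]},"ge":{"l":[93,18],"o":{"vm":18,"x":83,"yk":71},"u":{"c":72,"iow":75},"yg":[77,69,42,67]},"ptw":[[27,81,69],[87,4,64,61,58],{"gy":88,"j":74},[81,64,16,24,36]],"te":[48,[82,85],[12,47],[60,5],82]}
After op 9 (replace /ptw/3/0 81): {"ao":{"adb":8,"lfk":[7,70,5],"or":40,"wor":[98,94,66],"zbq":[10]},"ge":{"l":[93,18],"o":{"vm":18,"x":83,"yk":71},"u":{"c":72,"iow":75},"yg":[77,69,42,67]},"ptw":[[27,81,69],[87,4,64,61,58],{"gy":88,"j":74},[81,64,16,24,36]],"te":[48,[82,85],[12,47],[60,5],82]}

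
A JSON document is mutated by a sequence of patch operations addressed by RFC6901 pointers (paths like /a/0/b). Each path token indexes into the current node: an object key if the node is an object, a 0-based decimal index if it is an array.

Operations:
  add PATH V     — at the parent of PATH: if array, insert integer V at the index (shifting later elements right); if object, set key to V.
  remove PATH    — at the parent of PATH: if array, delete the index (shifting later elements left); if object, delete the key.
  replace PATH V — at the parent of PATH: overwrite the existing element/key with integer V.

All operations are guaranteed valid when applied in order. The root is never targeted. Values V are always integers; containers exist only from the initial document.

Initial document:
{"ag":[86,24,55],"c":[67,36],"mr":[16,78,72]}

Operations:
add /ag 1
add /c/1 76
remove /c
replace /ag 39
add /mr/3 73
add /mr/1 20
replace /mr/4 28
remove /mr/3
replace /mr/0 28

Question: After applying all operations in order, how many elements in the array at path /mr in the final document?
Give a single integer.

After op 1 (add /ag 1): {"ag":1,"c":[67,36],"mr":[16,78,72]}
After op 2 (add /c/1 76): {"ag":1,"c":[67,76,36],"mr":[16,78,72]}
After op 3 (remove /c): {"ag":1,"mr":[16,78,72]}
After op 4 (replace /ag 39): {"ag":39,"mr":[16,78,72]}
After op 5 (add /mr/3 73): {"ag":39,"mr":[16,78,72,73]}
After op 6 (add /mr/1 20): {"ag":39,"mr":[16,20,78,72,73]}
After op 7 (replace /mr/4 28): {"ag":39,"mr":[16,20,78,72,28]}
After op 8 (remove /mr/3): {"ag":39,"mr":[16,20,78,28]}
After op 9 (replace /mr/0 28): {"ag":39,"mr":[28,20,78,28]}
Size at path /mr: 4

Answer: 4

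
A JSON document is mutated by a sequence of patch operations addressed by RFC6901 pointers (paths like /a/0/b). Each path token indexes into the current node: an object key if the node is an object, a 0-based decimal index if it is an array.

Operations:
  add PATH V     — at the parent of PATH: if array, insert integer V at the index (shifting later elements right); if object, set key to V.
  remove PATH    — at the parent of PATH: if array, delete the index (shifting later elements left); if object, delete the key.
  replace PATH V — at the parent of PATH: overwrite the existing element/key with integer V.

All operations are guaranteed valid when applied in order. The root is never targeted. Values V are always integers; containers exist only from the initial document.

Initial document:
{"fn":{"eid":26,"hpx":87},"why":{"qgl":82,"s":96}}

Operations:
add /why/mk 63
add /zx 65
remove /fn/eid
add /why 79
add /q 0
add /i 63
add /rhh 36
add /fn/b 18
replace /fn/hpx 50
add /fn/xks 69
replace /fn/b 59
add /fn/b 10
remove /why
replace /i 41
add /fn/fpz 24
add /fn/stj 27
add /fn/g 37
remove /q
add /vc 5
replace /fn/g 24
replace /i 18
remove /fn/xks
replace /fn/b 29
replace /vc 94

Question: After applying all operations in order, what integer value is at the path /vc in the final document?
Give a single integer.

Answer: 94

Derivation:
After op 1 (add /why/mk 63): {"fn":{"eid":26,"hpx":87},"why":{"mk":63,"qgl":82,"s":96}}
After op 2 (add /zx 65): {"fn":{"eid":26,"hpx":87},"why":{"mk":63,"qgl":82,"s":96},"zx":65}
After op 3 (remove /fn/eid): {"fn":{"hpx":87},"why":{"mk":63,"qgl":82,"s":96},"zx":65}
After op 4 (add /why 79): {"fn":{"hpx":87},"why":79,"zx":65}
After op 5 (add /q 0): {"fn":{"hpx":87},"q":0,"why":79,"zx":65}
After op 6 (add /i 63): {"fn":{"hpx":87},"i":63,"q":0,"why":79,"zx":65}
After op 7 (add /rhh 36): {"fn":{"hpx":87},"i":63,"q":0,"rhh":36,"why":79,"zx":65}
After op 8 (add /fn/b 18): {"fn":{"b":18,"hpx":87},"i":63,"q":0,"rhh":36,"why":79,"zx":65}
After op 9 (replace /fn/hpx 50): {"fn":{"b":18,"hpx":50},"i":63,"q":0,"rhh":36,"why":79,"zx":65}
After op 10 (add /fn/xks 69): {"fn":{"b":18,"hpx":50,"xks":69},"i":63,"q":0,"rhh":36,"why":79,"zx":65}
After op 11 (replace /fn/b 59): {"fn":{"b":59,"hpx":50,"xks":69},"i":63,"q":0,"rhh":36,"why":79,"zx":65}
After op 12 (add /fn/b 10): {"fn":{"b":10,"hpx":50,"xks":69},"i":63,"q":0,"rhh":36,"why":79,"zx":65}
After op 13 (remove /why): {"fn":{"b":10,"hpx":50,"xks":69},"i":63,"q":0,"rhh":36,"zx":65}
After op 14 (replace /i 41): {"fn":{"b":10,"hpx":50,"xks":69},"i":41,"q":0,"rhh":36,"zx":65}
After op 15 (add /fn/fpz 24): {"fn":{"b":10,"fpz":24,"hpx":50,"xks":69},"i":41,"q":0,"rhh":36,"zx":65}
After op 16 (add /fn/stj 27): {"fn":{"b":10,"fpz":24,"hpx":50,"stj":27,"xks":69},"i":41,"q":0,"rhh":36,"zx":65}
After op 17 (add /fn/g 37): {"fn":{"b":10,"fpz":24,"g":37,"hpx":50,"stj":27,"xks":69},"i":41,"q":0,"rhh":36,"zx":65}
After op 18 (remove /q): {"fn":{"b":10,"fpz":24,"g":37,"hpx":50,"stj":27,"xks":69},"i":41,"rhh":36,"zx":65}
After op 19 (add /vc 5): {"fn":{"b":10,"fpz":24,"g":37,"hpx":50,"stj":27,"xks":69},"i":41,"rhh":36,"vc":5,"zx":65}
After op 20 (replace /fn/g 24): {"fn":{"b":10,"fpz":24,"g":24,"hpx":50,"stj":27,"xks":69},"i":41,"rhh":36,"vc":5,"zx":65}
After op 21 (replace /i 18): {"fn":{"b":10,"fpz":24,"g":24,"hpx":50,"stj":27,"xks":69},"i":18,"rhh":36,"vc":5,"zx":65}
After op 22 (remove /fn/xks): {"fn":{"b":10,"fpz":24,"g":24,"hpx":50,"stj":27},"i":18,"rhh":36,"vc":5,"zx":65}
After op 23 (replace /fn/b 29): {"fn":{"b":29,"fpz":24,"g":24,"hpx":50,"stj":27},"i":18,"rhh":36,"vc":5,"zx":65}
After op 24 (replace /vc 94): {"fn":{"b":29,"fpz":24,"g":24,"hpx":50,"stj":27},"i":18,"rhh":36,"vc":94,"zx":65}
Value at /vc: 94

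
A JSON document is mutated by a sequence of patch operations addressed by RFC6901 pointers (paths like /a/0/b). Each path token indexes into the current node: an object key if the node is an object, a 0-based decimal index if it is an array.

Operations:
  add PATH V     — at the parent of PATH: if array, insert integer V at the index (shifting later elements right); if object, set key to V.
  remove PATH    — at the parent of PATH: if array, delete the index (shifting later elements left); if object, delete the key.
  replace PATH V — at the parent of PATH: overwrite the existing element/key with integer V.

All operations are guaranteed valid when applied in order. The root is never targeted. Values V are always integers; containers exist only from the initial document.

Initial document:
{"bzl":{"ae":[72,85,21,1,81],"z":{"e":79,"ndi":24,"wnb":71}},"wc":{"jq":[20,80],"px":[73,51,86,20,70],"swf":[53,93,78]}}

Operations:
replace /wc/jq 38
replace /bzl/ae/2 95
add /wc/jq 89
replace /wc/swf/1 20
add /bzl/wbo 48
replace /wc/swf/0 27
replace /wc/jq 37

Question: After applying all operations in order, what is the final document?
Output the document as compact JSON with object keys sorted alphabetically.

After op 1 (replace /wc/jq 38): {"bzl":{"ae":[72,85,21,1,81],"z":{"e":79,"ndi":24,"wnb":71}},"wc":{"jq":38,"px":[73,51,86,20,70],"swf":[53,93,78]}}
After op 2 (replace /bzl/ae/2 95): {"bzl":{"ae":[72,85,95,1,81],"z":{"e":79,"ndi":24,"wnb":71}},"wc":{"jq":38,"px":[73,51,86,20,70],"swf":[53,93,78]}}
After op 3 (add /wc/jq 89): {"bzl":{"ae":[72,85,95,1,81],"z":{"e":79,"ndi":24,"wnb":71}},"wc":{"jq":89,"px":[73,51,86,20,70],"swf":[53,93,78]}}
After op 4 (replace /wc/swf/1 20): {"bzl":{"ae":[72,85,95,1,81],"z":{"e":79,"ndi":24,"wnb":71}},"wc":{"jq":89,"px":[73,51,86,20,70],"swf":[53,20,78]}}
After op 5 (add /bzl/wbo 48): {"bzl":{"ae":[72,85,95,1,81],"wbo":48,"z":{"e":79,"ndi":24,"wnb":71}},"wc":{"jq":89,"px":[73,51,86,20,70],"swf":[53,20,78]}}
After op 6 (replace /wc/swf/0 27): {"bzl":{"ae":[72,85,95,1,81],"wbo":48,"z":{"e":79,"ndi":24,"wnb":71}},"wc":{"jq":89,"px":[73,51,86,20,70],"swf":[27,20,78]}}
After op 7 (replace /wc/jq 37): {"bzl":{"ae":[72,85,95,1,81],"wbo":48,"z":{"e":79,"ndi":24,"wnb":71}},"wc":{"jq":37,"px":[73,51,86,20,70],"swf":[27,20,78]}}

Answer: {"bzl":{"ae":[72,85,95,1,81],"wbo":48,"z":{"e":79,"ndi":24,"wnb":71}},"wc":{"jq":37,"px":[73,51,86,20,70],"swf":[27,20,78]}}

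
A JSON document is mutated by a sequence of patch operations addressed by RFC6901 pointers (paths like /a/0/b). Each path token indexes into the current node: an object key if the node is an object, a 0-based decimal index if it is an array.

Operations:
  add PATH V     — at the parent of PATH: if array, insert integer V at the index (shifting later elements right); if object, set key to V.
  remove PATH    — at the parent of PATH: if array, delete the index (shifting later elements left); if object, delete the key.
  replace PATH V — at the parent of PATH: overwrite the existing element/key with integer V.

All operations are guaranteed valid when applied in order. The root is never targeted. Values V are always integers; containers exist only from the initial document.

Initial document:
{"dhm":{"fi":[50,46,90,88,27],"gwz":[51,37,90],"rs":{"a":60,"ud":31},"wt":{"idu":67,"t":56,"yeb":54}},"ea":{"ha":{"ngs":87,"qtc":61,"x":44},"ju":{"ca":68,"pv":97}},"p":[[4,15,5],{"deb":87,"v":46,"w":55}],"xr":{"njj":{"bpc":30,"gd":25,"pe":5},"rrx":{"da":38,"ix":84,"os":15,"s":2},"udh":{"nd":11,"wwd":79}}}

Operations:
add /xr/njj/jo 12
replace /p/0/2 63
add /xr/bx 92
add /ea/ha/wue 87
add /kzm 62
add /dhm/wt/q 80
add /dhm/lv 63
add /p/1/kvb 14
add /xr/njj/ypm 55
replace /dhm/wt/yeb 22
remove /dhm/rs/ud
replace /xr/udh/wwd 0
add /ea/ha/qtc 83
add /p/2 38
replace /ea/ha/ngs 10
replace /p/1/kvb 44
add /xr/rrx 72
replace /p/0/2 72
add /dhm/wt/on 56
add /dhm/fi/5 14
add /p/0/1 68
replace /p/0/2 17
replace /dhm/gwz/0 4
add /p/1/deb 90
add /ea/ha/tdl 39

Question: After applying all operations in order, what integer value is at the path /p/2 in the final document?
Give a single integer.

After op 1 (add /xr/njj/jo 12): {"dhm":{"fi":[50,46,90,88,27],"gwz":[51,37,90],"rs":{"a":60,"ud":31},"wt":{"idu":67,"t":56,"yeb":54}},"ea":{"ha":{"ngs":87,"qtc":61,"x":44},"ju":{"ca":68,"pv":97}},"p":[[4,15,5],{"deb":87,"v":46,"w":55}],"xr":{"njj":{"bpc":30,"gd":25,"jo":12,"pe":5},"rrx":{"da":38,"ix":84,"os":15,"s":2},"udh":{"nd":11,"wwd":79}}}
After op 3 (add /xr/bx 92): {"dhm":{"fi":[50,46,90,88,27],"gwz":[51,37,90],"rs":{"a":60,"ud":31},"wt":{"idu":67,"t":56,"yeb":54}},"ea":{"ha":{"ngs":87,"qtc":61,"x":44},"ju":{"ca":68,"pv":97}},"p":[[4,15,63],{"deb":87,"v":46,"w":55}],"xr":{"bx":92,"njj":{"bpc":30,"gd":25,"jo":12,"pe":5},"rrx":{"da":38,"ix":84,"os":15,"s":2},"udh":{"nd":11,"wwd":79}}}
After op 5 (add /kzm 62): {"dhm":{"fi":[50,46,90,88,27],"gwz":[51,37,90],"rs":{"a":60,"ud":31},"wt":{"idu":67,"t":56,"yeb":54}},"ea":{"ha":{"ngs":87,"qtc":61,"wue":87,"x":44},"ju":{"ca":68,"pv":97}},"kzm":62,"p":[[4,15,63],{"deb":87,"v":46,"w":55}],"xr":{"bx":92,"njj":{"bpc":30,"gd":25,"jo":12,"pe":5},"rrx":{"da":38,"ix":84,"os":15,"s":2},"udh":{"nd":11,"wwd":79}}}
After op 7 (add /dhm/lv 63): {"dhm":{"fi":[50,46,90,88,27],"gwz":[51,37,90],"lv":63,"rs":{"a":60,"ud":31},"wt":{"idu":67,"q":80,"t":56,"yeb":54}},"ea":{"ha":{"ngs":87,"qtc":61,"wue":87,"x":44},"ju":{"ca":68,"pv":97}},"kzm":62,"p":[[4,15,63],{"deb":87,"v":46,"w":55}],"xr":{"bx":92,"njj":{"bpc":30,"gd":25,"jo":12,"pe":5},"rrx":{"da":38,"ix":84,"os":15,"s":2},"udh":{"nd":11,"wwd":79}}}
After op 9 (add /xr/njj/ypm 55): {"dhm":{"fi":[50,46,90,88,27],"gwz":[51,37,90],"lv":63,"rs":{"a":60,"ud":31},"wt":{"idu":67,"q":80,"t":56,"yeb":54}},"ea":{"ha":{"ngs":87,"qtc":61,"wue":87,"x":44},"ju":{"ca":68,"pv":97}},"kzm":62,"p":[[4,15,63],{"deb":87,"kvb":14,"v":46,"w":55}],"xr":{"bx":92,"njj":{"bpc":30,"gd":25,"jo":12,"pe":5,"ypm":55},"rrx":{"da":38,"ix":84,"os":15,"s":2},"udh":{"nd":11,"wwd":79}}}
After op 11 (remove /dhm/rs/ud): {"dhm":{"fi":[50,46,90,88,27],"gwz":[51,37,90],"lv":63,"rs":{"a":60},"wt":{"idu":67,"q":80,"t":56,"yeb":22}},"ea":{"ha":{"ngs":87,"qtc":61,"wue":87,"x":44},"ju":{"ca":68,"pv":97}},"kzm":62,"p":[[4,15,63],{"deb":87,"kvb":14,"v":46,"w":55}],"xr":{"bx":92,"njj":{"bpc":30,"gd":25,"jo":12,"pe":5,"ypm":55},"rrx":{"da":38,"ix":84,"os":15,"s":2},"udh":{"nd":11,"wwd":79}}}
After op 13 (add /ea/ha/qtc 83): {"dhm":{"fi":[50,46,90,88,27],"gwz":[51,37,90],"lv":63,"rs":{"a":60},"wt":{"idu":67,"q":80,"t":56,"yeb":22}},"ea":{"ha":{"ngs":87,"qtc":83,"wue":87,"x":44},"ju":{"ca":68,"pv":97}},"kzm":62,"p":[[4,15,63],{"deb":87,"kvb":14,"v":46,"w":55}],"xr":{"bx":92,"njj":{"bpc":30,"gd":25,"jo":12,"pe":5,"ypm":55},"rrx":{"da":38,"ix":84,"os":15,"s":2},"udh":{"nd":11,"wwd":0}}}
After op 15 (replace /ea/ha/ngs 10): {"dhm":{"fi":[50,46,90,88,27],"gwz":[51,37,90],"lv":63,"rs":{"a":60},"wt":{"idu":67,"q":80,"t":56,"yeb":22}},"ea":{"ha":{"ngs":10,"qtc":83,"wue":87,"x":44},"ju":{"ca":68,"pv":97}},"kzm":62,"p":[[4,15,63],{"deb":87,"kvb":14,"v":46,"w":55},38],"xr":{"bx":92,"njj":{"bpc":30,"gd":25,"jo":12,"pe":5,"ypm":55},"rrx":{"da":38,"ix":84,"os":15,"s":2},"udh":{"nd":11,"wwd":0}}}
After op 17 (add /xr/rrx 72): {"dhm":{"fi":[50,46,90,88,27],"gwz":[51,37,90],"lv":63,"rs":{"a":60},"wt":{"idu":67,"q":80,"t":56,"yeb":22}},"ea":{"ha":{"ngs":10,"qtc":83,"wue":87,"x":44},"ju":{"ca":68,"pv":97}},"kzm":62,"p":[[4,15,63],{"deb":87,"kvb":44,"v":46,"w":55},38],"xr":{"bx":92,"njj":{"bpc":30,"gd":25,"jo":12,"pe":5,"ypm":55},"rrx":72,"udh":{"nd":11,"wwd":0}}}
After op 19 (add /dhm/wt/on 56): {"dhm":{"fi":[50,46,90,88,27],"gwz":[51,37,90],"lv":63,"rs":{"a":60},"wt":{"idu":67,"on":56,"q":80,"t":56,"yeb":22}},"ea":{"ha":{"ngs":10,"qtc":83,"wue":87,"x":44},"ju":{"ca":68,"pv":97}},"kzm":62,"p":[[4,15,72],{"deb":87,"kvb":44,"v":46,"w":55},38],"xr":{"bx":92,"njj":{"bpc":30,"gd":25,"jo":12,"pe":5,"ypm":55},"rrx":72,"udh":{"nd":11,"wwd":0}}}
After op 21 (add /p/0/1 68): {"dhm":{"fi":[50,46,90,88,27,14],"gwz":[51,37,90],"lv":63,"rs":{"a":60},"wt":{"idu":67,"on":56,"q":80,"t":56,"yeb":22}},"ea":{"ha":{"ngs":10,"qtc":83,"wue":87,"x":44},"ju":{"ca":68,"pv":97}},"kzm":62,"p":[[4,68,15,72],{"deb":87,"kvb":44,"v":46,"w":55},38],"xr":{"bx":92,"njj":{"bpc":30,"gd":25,"jo":12,"pe":5,"ypm":55},"rrx":72,"udh":{"nd":11,"wwd":0}}}
After op 23 (replace /dhm/gwz/0 4): {"dhm":{"fi":[50,46,90,88,27,14],"gwz":[4,37,90],"lv":63,"rs":{"a":60},"wt":{"idu":67,"on":56,"q":80,"t":56,"yeb":22}},"ea":{"ha":{"ngs":10,"qtc":83,"wue":87,"x":44},"ju":{"ca":68,"pv":97}},"kzm":62,"p":[[4,68,17,72],{"deb":87,"kvb":44,"v":46,"w":55},38],"xr":{"bx":92,"njj":{"bpc":30,"gd":25,"jo":12,"pe":5,"ypm":55},"rrx":72,"udh":{"nd":11,"wwd":0}}}
Value at /p/2: 38

Answer: 38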